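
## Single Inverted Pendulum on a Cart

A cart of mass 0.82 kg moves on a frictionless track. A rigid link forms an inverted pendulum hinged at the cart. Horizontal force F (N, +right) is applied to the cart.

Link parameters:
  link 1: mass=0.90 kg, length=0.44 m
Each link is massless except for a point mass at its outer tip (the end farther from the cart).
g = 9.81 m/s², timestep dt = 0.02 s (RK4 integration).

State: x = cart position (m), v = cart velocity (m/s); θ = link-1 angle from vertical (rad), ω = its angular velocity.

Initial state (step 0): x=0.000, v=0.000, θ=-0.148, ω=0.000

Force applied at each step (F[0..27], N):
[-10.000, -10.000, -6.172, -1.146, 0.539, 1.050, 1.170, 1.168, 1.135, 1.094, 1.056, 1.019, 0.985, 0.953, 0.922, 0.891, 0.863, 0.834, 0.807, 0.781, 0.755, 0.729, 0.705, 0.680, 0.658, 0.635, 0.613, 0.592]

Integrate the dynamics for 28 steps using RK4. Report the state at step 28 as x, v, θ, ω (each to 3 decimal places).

apply F[0]=-10.000 → step 1: x=-0.002, v=-0.208, θ=-0.144, ω=0.402
apply F[1]=-10.000 → step 2: x=-0.008, v=-0.419, θ=-0.132, ω=0.815
apply F[2]=-6.172 → step 3: x=-0.018, v=-0.542, θ=-0.113, ω=1.038
apply F[3]=-1.146 → step 4: x=-0.029, v=-0.549, θ=-0.093, ω=1.008
apply F[4]=+0.539 → step 5: x=-0.039, v=-0.519, θ=-0.074, ω=0.903
apply F[5]=+1.050 → step 6: x=-0.049, v=-0.480, θ=-0.057, ω=0.785
apply F[6]=+1.170 → step 7: x=-0.059, v=-0.441, θ=-0.042, ω=0.675
apply F[7]=+1.168 → step 8: x=-0.067, v=-0.405, θ=-0.030, ω=0.577
apply F[8]=+1.135 → step 9: x=-0.075, v=-0.372, θ=-0.019, ω=0.492
apply F[9]=+1.094 → step 10: x=-0.082, v=-0.342, θ=-0.010, ω=0.418
apply F[10]=+1.056 → step 11: x=-0.089, v=-0.315, θ=-0.002, ω=0.353
apply F[11]=+1.019 → step 12: x=-0.095, v=-0.290, θ=0.004, ω=0.298
apply F[12]=+0.985 → step 13: x=-0.100, v=-0.268, θ=0.010, ω=0.249
apply F[13]=+0.953 → step 14: x=-0.105, v=-0.247, θ=0.014, ω=0.208
apply F[14]=+0.922 → step 15: x=-0.110, v=-0.228, θ=0.018, ω=0.172
apply F[15]=+0.891 → step 16: x=-0.115, v=-0.211, θ=0.021, ω=0.140
apply F[16]=+0.863 → step 17: x=-0.119, v=-0.194, θ=0.024, ω=0.113
apply F[17]=+0.834 → step 18: x=-0.122, v=-0.179, θ=0.026, ω=0.090
apply F[18]=+0.807 → step 19: x=-0.126, v=-0.165, θ=0.027, ω=0.070
apply F[19]=+0.781 → step 20: x=-0.129, v=-0.152, θ=0.028, ω=0.053
apply F[20]=+0.755 → step 21: x=-0.132, v=-0.140, θ=0.029, ω=0.038
apply F[21]=+0.729 → step 22: x=-0.135, v=-0.129, θ=0.030, ω=0.025
apply F[22]=+0.705 → step 23: x=-0.137, v=-0.118, θ=0.030, ω=0.015
apply F[23]=+0.680 → step 24: x=-0.139, v=-0.108, θ=0.031, ω=0.005
apply F[24]=+0.658 → step 25: x=-0.141, v=-0.099, θ=0.031, ω=-0.003
apply F[25]=+0.635 → step 26: x=-0.143, v=-0.090, θ=0.030, ω=-0.009
apply F[26]=+0.613 → step 27: x=-0.145, v=-0.081, θ=0.030, ω=-0.015
apply F[27]=+0.592 → step 28: x=-0.146, v=-0.073, θ=0.030, ω=-0.020

Answer: x=-0.146, v=-0.073, θ=0.030, ω=-0.020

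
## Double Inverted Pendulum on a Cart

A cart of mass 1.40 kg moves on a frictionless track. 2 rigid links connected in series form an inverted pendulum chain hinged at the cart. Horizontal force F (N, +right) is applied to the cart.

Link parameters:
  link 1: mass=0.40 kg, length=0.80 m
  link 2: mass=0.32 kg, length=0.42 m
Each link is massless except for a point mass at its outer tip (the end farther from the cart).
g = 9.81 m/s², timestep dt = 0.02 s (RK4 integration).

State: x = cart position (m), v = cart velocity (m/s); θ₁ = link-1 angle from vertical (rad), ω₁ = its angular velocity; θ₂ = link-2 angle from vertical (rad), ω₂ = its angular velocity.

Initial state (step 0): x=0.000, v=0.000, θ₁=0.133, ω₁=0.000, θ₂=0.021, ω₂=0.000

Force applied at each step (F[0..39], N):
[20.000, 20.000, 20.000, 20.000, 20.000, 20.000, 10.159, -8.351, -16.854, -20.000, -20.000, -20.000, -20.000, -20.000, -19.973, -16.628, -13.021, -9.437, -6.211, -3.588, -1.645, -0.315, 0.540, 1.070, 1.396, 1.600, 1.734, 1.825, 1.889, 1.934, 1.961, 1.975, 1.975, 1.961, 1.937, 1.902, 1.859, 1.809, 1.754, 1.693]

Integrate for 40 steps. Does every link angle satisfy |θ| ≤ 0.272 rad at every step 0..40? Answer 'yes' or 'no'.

Answer: yes

Derivation:
apply F[0]=+20.000 → step 1: x=0.003, v=0.270, θ₁=0.130, ω₁=-0.278, θ₂=0.020, ω₂=-0.108
apply F[1]=+20.000 → step 2: x=0.011, v=0.542, θ₁=0.122, ω₁=-0.559, θ₂=0.017, ω₂=-0.212
apply F[2]=+20.000 → step 3: x=0.024, v=0.814, θ₁=0.108, ω₁=-0.848, θ₂=0.012, ω₂=-0.305
apply F[3]=+20.000 → step 4: x=0.043, v=1.090, θ₁=0.088, ω₁=-1.148, θ₂=0.005, ω₂=-0.384
apply F[4]=+20.000 → step 5: x=0.068, v=1.368, θ₁=0.062, ω₁=-1.463, θ₂=-0.004, ω₂=-0.445
apply F[5]=+20.000 → step 6: x=0.098, v=1.650, θ₁=0.029, ω₁=-1.794, θ₂=-0.013, ω₂=-0.483
apply F[6]=+10.159 → step 7: x=0.133, v=1.794, θ₁=-0.008, ω₁=-1.968, θ₂=-0.023, ω₂=-0.501
apply F[7]=-8.351 → step 8: x=0.167, v=1.677, θ₁=-0.046, ω₁=-1.828, θ₂=-0.033, ω₂=-0.501
apply F[8]=-16.854 → step 9: x=0.198, v=1.442, θ₁=-0.080, ω₁=-1.554, θ₂=-0.043, ω₂=-0.483
apply F[9]=-20.000 → step 10: x=0.225, v=1.165, θ₁=-0.108, ω₁=-1.242, θ₂=-0.052, ω₂=-0.445
apply F[10]=-20.000 → step 11: x=0.245, v=0.892, θ₁=-0.130, ω₁=-0.945, θ₂=-0.061, ω₂=-0.389
apply F[11]=-20.000 → step 12: x=0.260, v=0.622, θ₁=-0.146, ω₁=-0.661, θ₂=-0.068, ω₂=-0.319
apply F[12]=-20.000 → step 13: x=0.270, v=0.354, θ₁=-0.156, ω₁=-0.385, θ₂=-0.073, ω₂=-0.240
apply F[13]=-20.000 → step 14: x=0.274, v=0.087, θ₁=-0.161, ω₁=-0.115, θ₂=-0.077, ω₂=-0.156
apply F[14]=-19.973 → step 15: x=0.274, v=-0.179, θ₁=-0.161, ω₁=0.155, θ₂=-0.079, ω₂=-0.072
apply F[15]=-16.628 → step 16: x=0.268, v=-0.398, θ₁=-0.156, ω₁=0.369, θ₂=-0.080, ω₂=0.004
apply F[16]=-13.021 → step 17: x=0.258, v=-0.567, θ₁=-0.147, ω₁=0.525, θ₂=-0.079, ω₂=0.070
apply F[17]=-9.437 → step 18: x=0.246, v=-0.687, θ₁=-0.135, ω₁=0.627, θ₂=-0.077, ω₂=0.125
apply F[18]=-6.211 → step 19: x=0.231, v=-0.763, θ₁=-0.122, ω₁=0.678, θ₂=-0.074, ω₂=0.170
apply F[19]=-3.588 → step 20: x=0.215, v=-0.803, θ₁=-0.109, ω₁=0.692, θ₂=-0.071, ω₂=0.205
apply F[20]=-1.645 → step 21: x=0.199, v=-0.816, θ₁=-0.095, ω₁=0.677, θ₂=-0.066, ω₂=0.232
apply F[21]=-0.315 → step 22: x=0.183, v=-0.812, θ₁=-0.082, ω₁=0.646, θ₂=-0.061, ω₂=0.251
apply F[22]=+0.540 → step 23: x=0.167, v=-0.797, θ₁=-0.069, ω₁=0.606, θ₂=-0.056, ω₂=0.265
apply F[23]=+1.070 → step 24: x=0.151, v=-0.776, θ₁=-0.057, ω₁=0.562, θ₂=-0.051, ω₂=0.272
apply F[24]=+1.396 → step 25: x=0.136, v=-0.751, θ₁=-0.047, ω₁=0.517, θ₂=-0.045, ω₂=0.276
apply F[25]=+1.600 → step 26: x=0.121, v=-0.724, θ₁=-0.037, ω₁=0.474, θ₂=-0.040, ω₂=0.275
apply F[26]=+1.734 → step 27: x=0.107, v=-0.696, θ₁=-0.028, ω₁=0.432, θ₂=-0.034, ω₂=0.271
apply F[27]=+1.825 → step 28: x=0.093, v=-0.668, θ₁=-0.019, ω₁=0.392, θ₂=-0.029, ω₂=0.264
apply F[28]=+1.889 → step 29: x=0.080, v=-0.639, θ₁=-0.012, ω₁=0.355, θ₂=-0.024, ω₂=0.255
apply F[29]=+1.934 → step 30: x=0.068, v=-0.611, θ₁=-0.005, ω₁=0.320, θ₂=-0.019, ω₂=0.244
apply F[30]=+1.961 → step 31: x=0.056, v=-0.582, θ₁=0.001, ω₁=0.286, θ₂=-0.014, ω₂=0.232
apply F[31]=+1.975 → step 32: x=0.044, v=-0.554, θ₁=0.006, ω₁=0.256, θ₂=-0.010, ω₂=0.220
apply F[32]=+1.975 → step 33: x=0.034, v=-0.527, θ₁=0.011, ω₁=0.227, θ₂=-0.005, ω₂=0.206
apply F[33]=+1.961 → step 34: x=0.023, v=-0.500, θ₁=0.015, ω₁=0.200, θ₂=-0.001, ω₂=0.192
apply F[34]=+1.937 → step 35: x=0.014, v=-0.474, θ₁=0.019, ω₁=0.175, θ₂=0.002, ω₂=0.178
apply F[35]=+1.902 → step 36: x=0.004, v=-0.449, θ₁=0.022, ω₁=0.152, θ₂=0.006, ω₂=0.164
apply F[36]=+1.859 → step 37: x=-0.004, v=-0.425, θ₁=0.025, ω₁=0.131, θ₂=0.009, ω₂=0.150
apply F[37]=+1.809 → step 38: x=-0.013, v=-0.402, θ₁=0.028, ω₁=0.111, θ₂=0.012, ω₂=0.137
apply F[38]=+1.754 → step 39: x=-0.020, v=-0.380, θ₁=0.030, ω₁=0.094, θ₂=0.014, ω₂=0.124
apply F[39]=+1.693 → step 40: x=-0.028, v=-0.359, θ₁=0.031, ω₁=0.078, θ₂=0.017, ω₂=0.111
Max |angle| over trajectory = 0.161 rad; bound = 0.272 → within bound.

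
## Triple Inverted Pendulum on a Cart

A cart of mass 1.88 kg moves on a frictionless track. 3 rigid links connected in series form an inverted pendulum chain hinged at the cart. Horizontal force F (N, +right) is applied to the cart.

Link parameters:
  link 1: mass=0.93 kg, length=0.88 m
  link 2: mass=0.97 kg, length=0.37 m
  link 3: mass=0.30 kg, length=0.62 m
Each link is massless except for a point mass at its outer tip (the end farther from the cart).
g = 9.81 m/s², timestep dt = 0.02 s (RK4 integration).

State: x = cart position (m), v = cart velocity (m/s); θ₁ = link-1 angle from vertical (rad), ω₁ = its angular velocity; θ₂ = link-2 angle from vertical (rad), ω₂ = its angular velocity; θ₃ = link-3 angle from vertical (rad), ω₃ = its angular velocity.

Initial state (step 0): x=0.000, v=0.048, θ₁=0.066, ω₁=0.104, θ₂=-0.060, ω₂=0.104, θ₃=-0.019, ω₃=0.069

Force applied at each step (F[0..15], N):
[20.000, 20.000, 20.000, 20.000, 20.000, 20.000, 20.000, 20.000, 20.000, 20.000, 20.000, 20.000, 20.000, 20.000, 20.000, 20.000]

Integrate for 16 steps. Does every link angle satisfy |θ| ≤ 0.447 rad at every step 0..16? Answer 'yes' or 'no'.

Answer: yes

Derivation:
apply F[0]=+20.000 → step 1: x=0.003, v=0.245, θ₁=0.066, ω₁=-0.065, θ₂=-0.060, ω₂=-0.067, θ₃=-0.017, ω₃=0.087
apply F[1]=+20.000 → step 2: x=0.010, v=0.442, θ₁=0.063, ω₁=-0.235, θ₂=-0.063, ω₂=-0.238, θ₃=-0.016, ω₃=0.106
apply F[2]=+20.000 → step 3: x=0.021, v=0.641, θ₁=0.057, ω₁=-0.408, θ₂=-0.069, ω₂=-0.408, θ₃=-0.013, ω₃=0.127
apply F[3]=+20.000 → step 4: x=0.035, v=0.841, θ₁=0.047, ω₁=-0.586, θ₂=-0.079, ω₂=-0.577, θ₃=-0.010, ω₃=0.152
apply F[4]=+20.000 → step 5: x=0.054, v=1.045, θ₁=0.034, ω₁=-0.772, θ₂=-0.092, ω₂=-0.741, θ₃=-0.007, ω₃=0.183
apply F[5]=+20.000 → step 6: x=0.077, v=1.253, θ₁=0.016, ω₁=-0.967, θ₂=-0.109, ω₂=-0.899, θ₃=-0.003, ω₃=0.218
apply F[6]=+20.000 → step 7: x=0.104, v=1.464, θ₁=-0.005, ω₁=-1.175, θ₂=-0.128, ω₂=-1.049, θ₃=0.002, ω₃=0.259
apply F[7]=+20.000 → step 8: x=0.136, v=1.680, θ₁=-0.031, ω₁=-1.396, θ₂=-0.150, ω₂=-1.186, θ₃=0.007, ω₃=0.303
apply F[8]=+20.000 → step 9: x=0.172, v=1.900, θ₁=-0.061, ω₁=-1.633, θ₂=-0.175, ω₂=-1.305, θ₃=0.014, ω₃=0.350
apply F[9]=+20.000 → step 10: x=0.212, v=2.123, θ₁=-0.096, ω₁=-1.885, θ₂=-0.203, ω₂=-1.402, θ₃=0.021, ω₃=0.396
apply F[10]=+20.000 → step 11: x=0.257, v=2.347, θ₁=-0.137, ω₁=-2.151, θ₂=-0.231, ω₂=-1.473, θ₃=0.030, ω₃=0.435
apply F[11]=+20.000 → step 12: x=0.306, v=2.570, θ₁=-0.183, ω₁=-2.430, θ₂=-0.261, ω₂=-1.514, θ₃=0.039, ω₃=0.463
apply F[12]=+20.000 → step 13: x=0.359, v=2.788, θ₁=-0.234, ω₁=-2.717, θ₂=-0.292, ω₂=-1.525, θ₃=0.048, ω₃=0.471
apply F[13]=+20.000 → step 14: x=0.417, v=2.995, θ₁=-0.291, ω₁=-3.003, θ₂=-0.322, ω₂=-1.513, θ₃=0.057, ω₃=0.452
apply F[14]=+20.000 → step 15: x=0.479, v=3.186, θ₁=-0.354, ω₁=-3.282, θ₂=-0.352, ω₂=-1.489, θ₃=0.066, ω₃=0.400
apply F[15]=+20.000 → step 16: x=0.545, v=3.357, θ₁=-0.422, ω₁=-3.542, θ₂=-0.382, ω₂=-1.470, θ₃=0.073, ω₃=0.312
Max |angle| over trajectory = 0.422 rad; bound = 0.447 → within bound.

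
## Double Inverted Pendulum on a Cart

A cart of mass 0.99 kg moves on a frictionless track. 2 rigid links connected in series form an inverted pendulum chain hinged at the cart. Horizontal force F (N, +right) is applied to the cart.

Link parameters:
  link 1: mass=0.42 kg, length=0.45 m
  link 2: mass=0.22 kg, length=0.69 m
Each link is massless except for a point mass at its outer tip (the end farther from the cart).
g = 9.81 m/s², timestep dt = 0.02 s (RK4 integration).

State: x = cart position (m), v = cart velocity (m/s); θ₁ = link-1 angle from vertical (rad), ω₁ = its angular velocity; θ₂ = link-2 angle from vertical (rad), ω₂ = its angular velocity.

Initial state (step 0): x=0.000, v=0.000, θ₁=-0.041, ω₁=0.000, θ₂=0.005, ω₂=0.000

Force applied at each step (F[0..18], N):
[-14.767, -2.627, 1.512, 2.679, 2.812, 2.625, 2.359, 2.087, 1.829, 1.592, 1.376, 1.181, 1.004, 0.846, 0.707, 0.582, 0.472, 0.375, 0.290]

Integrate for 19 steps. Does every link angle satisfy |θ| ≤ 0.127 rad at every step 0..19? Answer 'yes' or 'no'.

apply F[0]=-14.767 → step 1: x=-0.003, v=-0.293, θ₁=-0.035, ω₁=0.623, θ₂=0.005, ω₂=0.020
apply F[1]=-2.627 → step 2: x=-0.009, v=-0.343, θ₁=-0.021, ω₁=0.714, θ₂=0.006, ω₂=0.034
apply F[2]=+1.512 → step 3: x=-0.016, v=-0.310, θ₁=-0.008, ω₁=0.631, θ₂=0.007, ω₂=0.043
apply F[3]=+2.679 → step 4: x=-0.021, v=-0.256, θ₁=0.003, ω₁=0.507, θ₂=0.007, ω₂=0.047
apply F[4]=+2.812 → step 5: x=-0.026, v=-0.200, θ₁=0.012, ω₁=0.386, θ₂=0.008, ω₂=0.047
apply F[5]=+2.625 → step 6: x=-0.030, v=-0.149, θ₁=0.019, ω₁=0.281, θ₂=0.009, ω₂=0.044
apply F[6]=+2.359 → step 7: x=-0.032, v=-0.104, θ₁=0.024, ω₁=0.194, θ₂=0.010, ω₂=0.039
apply F[7]=+2.087 → step 8: x=-0.034, v=-0.065, θ₁=0.027, ω₁=0.122, θ₂=0.011, ω₂=0.032
apply F[8]=+1.829 → step 9: x=-0.035, v=-0.032, θ₁=0.029, ω₁=0.063, θ₂=0.011, ω₂=0.025
apply F[9]=+1.592 → step 10: x=-0.035, v=-0.003, θ₁=0.029, ω₁=0.017, θ₂=0.012, ω₂=0.018
apply F[10]=+1.376 → step 11: x=-0.035, v=0.021, θ₁=0.029, ω₁=-0.020, θ₂=0.012, ω₂=0.010
apply F[11]=+1.181 → step 12: x=-0.034, v=0.041, θ₁=0.029, ω₁=-0.048, θ₂=0.012, ω₂=0.003
apply F[12]=+1.004 → step 13: x=-0.033, v=0.057, θ₁=0.028, ω₁=-0.069, θ₂=0.012, ω₂=-0.004
apply F[13]=+0.846 → step 14: x=-0.032, v=0.071, θ₁=0.026, ω₁=-0.084, θ₂=0.012, ω₂=-0.011
apply F[14]=+0.707 → step 15: x=-0.030, v=0.082, θ₁=0.024, ω₁=-0.095, θ₂=0.012, ω₂=-0.016
apply F[15]=+0.582 → step 16: x=-0.029, v=0.091, θ₁=0.022, ω₁=-0.102, θ₂=0.011, ω₂=-0.021
apply F[16]=+0.472 → step 17: x=-0.027, v=0.098, θ₁=0.020, ω₁=-0.105, θ₂=0.011, ω₂=-0.026
apply F[17]=+0.375 → step 18: x=-0.025, v=0.103, θ₁=0.018, ω₁=-0.106, θ₂=0.010, ω₂=-0.029
apply F[18]=+0.290 → step 19: x=-0.023, v=0.107, θ₁=0.016, ω₁=-0.105, θ₂=0.010, ω₂=-0.033
Max |angle| over trajectory = 0.041 rad; bound = 0.127 → within bound.

Answer: yes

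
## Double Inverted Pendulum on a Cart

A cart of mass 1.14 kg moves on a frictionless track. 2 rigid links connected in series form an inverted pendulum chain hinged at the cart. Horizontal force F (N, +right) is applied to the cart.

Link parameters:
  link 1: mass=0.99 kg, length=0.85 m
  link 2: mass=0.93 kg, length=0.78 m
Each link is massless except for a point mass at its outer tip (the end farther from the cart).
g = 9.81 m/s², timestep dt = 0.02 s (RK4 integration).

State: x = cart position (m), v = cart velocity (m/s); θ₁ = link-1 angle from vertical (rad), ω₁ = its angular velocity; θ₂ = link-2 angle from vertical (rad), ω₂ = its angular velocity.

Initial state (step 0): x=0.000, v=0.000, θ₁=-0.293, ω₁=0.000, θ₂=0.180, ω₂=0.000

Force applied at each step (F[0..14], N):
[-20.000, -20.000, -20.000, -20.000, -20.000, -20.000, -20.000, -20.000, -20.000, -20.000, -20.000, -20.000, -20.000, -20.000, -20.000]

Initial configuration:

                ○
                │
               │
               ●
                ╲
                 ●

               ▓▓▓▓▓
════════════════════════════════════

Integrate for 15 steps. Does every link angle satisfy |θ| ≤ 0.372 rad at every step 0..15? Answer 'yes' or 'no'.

Answer: no

Derivation:
apply F[0]=-20.000 → step 1: x=-0.002, v=-0.246, θ₁=-0.292, ω₁=0.113, θ₂=0.182, ω₂=0.245
apply F[1]=-20.000 → step 2: x=-0.010, v=-0.493, θ₁=-0.288, ω₁=0.230, θ₂=0.190, ω₂=0.490
apply F[2]=-20.000 → step 3: x=-0.022, v=-0.743, θ₁=-0.283, ω₁=0.353, θ₂=0.202, ω₂=0.734
apply F[3]=-20.000 → step 4: x=-0.040, v=-0.998, θ₁=-0.274, ω₁=0.485, θ₂=0.219, ω₂=0.977
apply F[4]=-20.000 → step 5: x=-0.062, v=-1.258, θ₁=-0.263, ω₁=0.631, θ₂=0.241, ω₂=1.217
apply F[5]=-20.000 → step 6: x=-0.090, v=-1.527, θ₁=-0.249, ω₁=0.794, θ₂=0.268, ω₂=1.452
apply F[6]=-20.000 → step 7: x=-0.123, v=-1.804, θ₁=-0.231, ω₁=0.978, θ₂=0.299, ω₂=1.681
apply F[7]=-20.000 → step 8: x=-0.162, v=-2.091, θ₁=-0.210, ω₁=1.189, θ₂=0.335, ω₂=1.899
apply F[8]=-20.000 → step 9: x=-0.207, v=-2.391, θ₁=-0.183, ω₁=1.431, θ₂=0.375, ω₂=2.102
apply F[9]=-20.000 → step 10: x=-0.258, v=-2.703, θ₁=-0.152, ω₁=1.710, θ₂=0.419, ω₂=2.283
apply F[10]=-20.000 → step 11: x=-0.315, v=-3.029, θ₁=-0.115, ω₁=2.029, θ₂=0.466, ω₂=2.435
apply F[11]=-20.000 → step 12: x=-0.379, v=-3.366, θ₁=-0.071, ω₁=2.392, θ₂=0.516, ω₂=2.547
apply F[12]=-20.000 → step 13: x=-0.450, v=-3.714, θ₁=-0.019, ω₁=2.801, θ₂=0.568, ω₂=2.606
apply F[13]=-20.000 → step 14: x=-0.528, v=-4.064, θ₁=0.042, ω₁=3.251, θ₂=0.620, ω₂=2.599
apply F[14]=-20.000 → step 15: x=-0.612, v=-4.406, θ₁=0.111, ω₁=3.733, θ₂=0.671, ω₂=2.516
Max |angle| over trajectory = 0.671 rad; bound = 0.372 → exceeded.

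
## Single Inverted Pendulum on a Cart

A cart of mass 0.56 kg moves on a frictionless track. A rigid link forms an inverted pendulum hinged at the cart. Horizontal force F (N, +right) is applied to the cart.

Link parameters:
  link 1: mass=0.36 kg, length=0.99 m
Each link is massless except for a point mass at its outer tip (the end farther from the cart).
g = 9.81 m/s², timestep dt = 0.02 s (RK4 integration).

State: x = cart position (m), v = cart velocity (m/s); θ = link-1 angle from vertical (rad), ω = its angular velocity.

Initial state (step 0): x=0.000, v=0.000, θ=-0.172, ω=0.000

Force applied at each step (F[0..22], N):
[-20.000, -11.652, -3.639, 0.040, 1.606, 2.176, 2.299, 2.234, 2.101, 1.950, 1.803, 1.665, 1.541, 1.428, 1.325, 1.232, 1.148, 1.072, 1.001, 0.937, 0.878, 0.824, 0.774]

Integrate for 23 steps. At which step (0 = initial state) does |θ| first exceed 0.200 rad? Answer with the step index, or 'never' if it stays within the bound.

apply F[0]=-20.000 → step 1: x=-0.007, v=-0.681, θ=-0.166, ω=0.645
apply F[1]=-11.652 → step 2: x=-0.024, v=-1.073, θ=-0.149, ω=1.004
apply F[2]=-3.639 → step 3: x=-0.047, v=-1.186, θ=-0.128, ω=1.090
apply F[3]=+0.040 → step 4: x=-0.070, v=-1.172, θ=-0.107, ω=1.052
apply F[4]=+1.606 → step 5: x=-0.093, v=-1.104, θ=-0.087, ω=0.965
apply F[5]=+2.176 → step 6: x=-0.114, v=-1.018, θ=-0.068, ω=0.863
apply F[6]=+2.299 → step 7: x=-0.134, v=-0.929, θ=-0.052, ω=0.761
apply F[7]=+2.234 → step 8: x=-0.152, v=-0.844, θ=-0.038, ω=0.667
apply F[8]=+2.101 → step 9: x=-0.168, v=-0.765, θ=-0.025, ω=0.581
apply F[9]=+1.950 → step 10: x=-0.182, v=-0.693, θ=-0.014, ω=0.504
apply F[10]=+1.803 → step 11: x=-0.195, v=-0.627, θ=-0.005, ω=0.436
apply F[11]=+1.665 → step 12: x=-0.207, v=-0.568, θ=0.003, ω=0.376
apply F[12]=+1.541 → step 13: x=-0.218, v=-0.513, θ=0.010, ω=0.322
apply F[13]=+1.428 → step 14: x=-0.228, v=-0.464, θ=0.016, ω=0.275
apply F[14]=+1.325 → step 15: x=-0.237, v=-0.419, θ=0.021, ω=0.233
apply F[15]=+1.232 → step 16: x=-0.245, v=-0.378, θ=0.025, ω=0.196
apply F[16]=+1.148 → step 17: x=-0.252, v=-0.341, θ=0.029, ω=0.164
apply F[17]=+1.072 → step 18: x=-0.258, v=-0.306, θ=0.032, ω=0.135
apply F[18]=+1.001 → step 19: x=-0.264, v=-0.275, θ=0.034, ω=0.110
apply F[19]=+0.937 → step 20: x=-0.269, v=-0.246, θ=0.036, ω=0.088
apply F[20]=+0.878 → step 21: x=-0.274, v=-0.219, θ=0.038, ω=0.068
apply F[21]=+0.824 → step 22: x=-0.278, v=-0.194, θ=0.039, ω=0.051
apply F[22]=+0.774 → step 23: x=-0.282, v=-0.172, θ=0.040, ω=0.036
max |θ| = 0.172 ≤ 0.200 over all 24 states.

Answer: never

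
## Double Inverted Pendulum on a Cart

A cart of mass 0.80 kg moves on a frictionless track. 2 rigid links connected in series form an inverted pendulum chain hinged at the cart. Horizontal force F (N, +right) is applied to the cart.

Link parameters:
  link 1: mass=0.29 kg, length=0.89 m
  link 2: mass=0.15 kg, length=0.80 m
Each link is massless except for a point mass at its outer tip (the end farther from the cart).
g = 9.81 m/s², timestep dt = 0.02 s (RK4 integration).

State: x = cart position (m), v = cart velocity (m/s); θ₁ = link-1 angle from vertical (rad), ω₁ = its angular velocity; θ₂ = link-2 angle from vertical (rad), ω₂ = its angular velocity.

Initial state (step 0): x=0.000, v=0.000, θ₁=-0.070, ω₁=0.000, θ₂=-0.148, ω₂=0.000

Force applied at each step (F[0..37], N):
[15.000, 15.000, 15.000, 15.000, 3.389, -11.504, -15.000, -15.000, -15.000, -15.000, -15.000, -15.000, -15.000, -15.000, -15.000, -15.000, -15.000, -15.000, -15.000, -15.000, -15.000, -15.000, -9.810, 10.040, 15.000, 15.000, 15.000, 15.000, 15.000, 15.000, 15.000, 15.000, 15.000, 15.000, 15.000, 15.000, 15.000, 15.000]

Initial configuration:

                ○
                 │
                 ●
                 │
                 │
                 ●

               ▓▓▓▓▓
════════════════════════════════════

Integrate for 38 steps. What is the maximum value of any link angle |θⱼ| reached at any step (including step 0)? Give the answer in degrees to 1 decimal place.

Answer: 30.3°

Derivation:
apply F[0]=+15.000 → step 1: x=0.004, v=0.382, θ₁=-0.074, ω₁=-0.436, θ₂=-0.148, ω₂=-0.024
apply F[1]=+15.000 → step 2: x=0.015, v=0.763, θ₁=-0.087, ω₁=-0.875, θ₂=-0.149, ω₂=-0.045
apply F[2]=+15.000 → step 3: x=0.034, v=1.146, θ₁=-0.109, ω₁=-1.320, θ₂=-0.150, ω₂=-0.058
apply F[3]=+15.000 → step 4: x=0.061, v=1.528, θ₁=-0.140, ω₁=-1.772, θ₂=-0.151, ω₂=-0.063
apply F[4]=+3.389 → step 5: x=0.093, v=1.623, θ₁=-0.177, ω₁=-1.912, θ₂=-0.152, ω₂=-0.062
apply F[5]=-11.504 → step 6: x=0.122, v=1.355, θ₁=-0.213, ω₁=-1.665, θ₂=-0.154, ω₂=-0.047
apply F[6]=-15.000 → step 7: x=0.146, v=1.009, θ₁=-0.243, ω₁=-1.345, θ₂=-0.154, ω₂=-0.015
apply F[7]=-15.000 → step 8: x=0.163, v=0.668, θ₁=-0.267, ω₁=-1.045, θ₂=-0.154, ω₂=0.033
apply F[8]=-15.000 → step 9: x=0.173, v=0.333, θ₁=-0.285, ω₁=-0.762, θ₂=-0.153, ω₂=0.094
apply F[9]=-15.000 → step 10: x=0.176, v=0.001, θ₁=-0.297, ω₁=-0.490, θ₂=-0.150, ω₂=0.167
apply F[10]=-15.000 → step 11: x=0.173, v=-0.328, θ₁=-0.304, ω₁=-0.226, θ₂=-0.146, ω₂=0.248
apply F[11]=-15.000 → step 12: x=0.163, v=-0.657, θ₁=-0.306, ω₁=0.033, θ₂=-0.140, ω₂=0.334
apply F[12]=-15.000 → step 13: x=0.147, v=-0.985, θ₁=-0.303, ω₁=0.292, θ₂=-0.133, ω₂=0.423
apply F[13]=-15.000 → step 14: x=0.124, v=-1.316, θ₁=-0.295, ω₁=0.555, θ₂=-0.123, ω₂=0.512
apply F[14]=-15.000 → step 15: x=0.094, v=-1.649, θ₁=-0.281, ω₁=0.825, θ₂=-0.112, ω₂=0.599
apply F[15]=-15.000 → step 16: x=0.058, v=-1.986, θ₁=-0.262, ω₁=1.107, θ₂=-0.099, ω₂=0.679
apply F[16]=-15.000 → step 17: x=0.014, v=-2.328, θ₁=-0.237, ω₁=1.404, θ₂=-0.085, ω₂=0.751
apply F[17]=-15.000 → step 18: x=-0.036, v=-2.676, θ₁=-0.205, ω₁=1.720, θ₂=-0.069, ω₂=0.810
apply F[18]=-15.000 → step 19: x=-0.093, v=-3.032, θ₁=-0.168, ω₁=2.059, θ₂=-0.053, ω₂=0.856
apply F[19]=-15.000 → step 20: x=-0.157, v=-3.395, θ₁=-0.123, ω₁=2.421, θ₂=-0.035, ω₂=0.885
apply F[20]=-15.000 → step 21: x=-0.229, v=-3.764, θ₁=-0.071, ω₁=2.809, θ₂=-0.018, ω₂=0.899
apply F[21]=-15.000 → step 22: x=-0.308, v=-4.138, θ₁=-0.010, ω₁=3.218, θ₂=0.001, ω₂=0.903
apply F[22]=-9.810 → step 23: x=-0.393, v=-4.383, θ₁=0.057, ω₁=3.498, θ₂=0.019, ω₂=0.903
apply F[23]=+10.040 → step 24: x=-0.478, v=-4.132, θ₁=0.124, ω₁=3.239, θ₂=0.037, ω₂=0.902
apply F[24]=+15.000 → step 25: x=-0.557, v=-3.764, θ₁=0.185, ω₁=2.869, θ₂=0.055, ω₂=0.885
apply F[25]=+15.000 → step 26: x=-0.629, v=-3.405, θ₁=0.239, ω₁=2.531, θ₂=0.072, ω₂=0.847
apply F[26]=+15.000 → step 27: x=-0.693, v=-3.055, θ₁=0.287, ω₁=2.226, θ₂=0.088, ω₂=0.787
apply F[27]=+15.000 → step 28: x=-0.751, v=-2.714, θ₁=0.328, ω₁=1.952, θ₂=0.103, ω₂=0.705
apply F[28]=+15.000 → step 29: x=-0.802, v=-2.382, θ₁=0.365, ω₁=1.706, θ₂=0.116, ω₂=0.603
apply F[29]=+15.000 → step 30: x=-0.846, v=-2.058, θ₁=0.397, ω₁=1.485, θ₂=0.127, ω₂=0.482
apply F[30]=+15.000 → step 31: x=-0.884, v=-1.740, θ₁=0.424, ω₁=1.286, θ₂=0.136, ω₂=0.346
apply F[31]=+15.000 → step 32: x=-0.916, v=-1.428, θ₁=0.448, ω₁=1.106, θ₂=0.141, ω₂=0.194
apply F[32]=+15.000 → step 33: x=-0.941, v=-1.121, θ₁=0.469, ω₁=0.942, θ₂=0.143, ω₂=0.030
apply F[33]=+15.000 → step 34: x=-0.961, v=-0.818, θ₁=0.486, ω₁=0.792, θ₂=0.142, ω₂=-0.148
apply F[34]=+15.000 → step 35: x=-0.974, v=-0.518, θ₁=0.501, ω₁=0.654, θ₂=0.137, ω₂=-0.336
apply F[35]=+15.000 → step 36: x=-0.981, v=-0.220, θ₁=0.512, ω₁=0.525, θ₂=0.129, ω₂=-0.536
apply F[36]=+15.000 → step 37: x=-0.983, v=0.076, θ₁=0.522, ω₁=0.403, θ₂=0.116, ω₂=-0.747
apply F[37]=+15.000 → step 38: x=-0.978, v=0.372, θ₁=0.529, ω₁=0.286, θ₂=0.099, ω₂=-0.969
Max |angle| over trajectory = 0.529 rad = 30.3°.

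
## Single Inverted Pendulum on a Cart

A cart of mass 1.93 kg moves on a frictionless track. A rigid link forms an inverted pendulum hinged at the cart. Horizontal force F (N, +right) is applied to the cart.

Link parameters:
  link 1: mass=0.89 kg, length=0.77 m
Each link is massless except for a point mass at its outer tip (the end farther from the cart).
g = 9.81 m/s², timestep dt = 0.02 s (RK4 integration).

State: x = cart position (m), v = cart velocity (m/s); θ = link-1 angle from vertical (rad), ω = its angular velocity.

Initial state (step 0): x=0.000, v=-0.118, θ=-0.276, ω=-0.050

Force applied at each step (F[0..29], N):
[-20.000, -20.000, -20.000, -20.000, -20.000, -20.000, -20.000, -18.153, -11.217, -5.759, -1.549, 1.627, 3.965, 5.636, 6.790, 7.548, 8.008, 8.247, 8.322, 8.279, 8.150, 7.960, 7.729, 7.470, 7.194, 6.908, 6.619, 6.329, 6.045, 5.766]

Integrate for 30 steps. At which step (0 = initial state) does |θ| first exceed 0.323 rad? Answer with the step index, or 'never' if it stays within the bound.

Answer: never

Derivation:
apply F[0]=-20.000 → step 1: x=-0.004, v=-0.295, θ=-0.275, ω=0.102
apply F[1]=-20.000 → step 2: x=-0.012, v=-0.473, θ=-0.272, ω=0.256
apply F[2]=-20.000 → step 3: x=-0.023, v=-0.652, θ=-0.265, ω=0.411
apply F[3]=-20.000 → step 4: x=-0.038, v=-0.831, θ=-0.255, ω=0.571
apply F[4]=-20.000 → step 5: x=-0.056, v=-1.013, θ=-0.242, ω=0.737
apply F[5]=-20.000 → step 6: x=-0.078, v=-1.196, θ=-0.226, ω=0.909
apply F[6]=-20.000 → step 7: x=-0.104, v=-1.382, θ=-0.206, ω=1.090
apply F[7]=-18.153 → step 8: x=-0.134, v=-1.552, θ=-0.182, ω=1.257
apply F[8]=-11.217 → step 9: x=-0.166, v=-1.654, θ=-0.156, ω=1.345
apply F[9]=-5.759 → step 10: x=-0.199, v=-1.702, θ=-0.129, ω=1.371
apply F[10]=-1.549 → step 11: x=-0.233, v=-1.709, θ=-0.102, ω=1.350
apply F[11]=+1.627 → step 12: x=-0.267, v=-1.686, θ=-0.076, ω=1.297
apply F[12]=+3.965 → step 13: x=-0.300, v=-1.640, θ=-0.051, ω=1.222
apply F[13]=+5.636 → step 14: x=-0.333, v=-1.578, θ=-0.027, ω=1.132
apply F[14]=+6.790 → step 15: x=-0.363, v=-1.506, θ=-0.005, ω=1.035
apply F[15]=+7.548 → step 16: x=-0.393, v=-1.429, θ=0.014, ω=0.935
apply F[16]=+8.008 → step 17: x=-0.421, v=-1.348, θ=0.032, ω=0.836
apply F[17]=+8.247 → step 18: x=-0.447, v=-1.266, θ=0.048, ω=0.740
apply F[18]=+8.322 → step 19: x=-0.471, v=-1.184, θ=0.062, ω=0.648
apply F[19]=+8.279 → step 20: x=-0.494, v=-1.105, θ=0.074, ω=0.562
apply F[20]=+8.150 → step 21: x=-0.515, v=-1.027, θ=0.084, ω=0.482
apply F[21]=+7.960 → step 22: x=-0.535, v=-0.953, θ=0.093, ω=0.409
apply F[22]=+7.729 → step 23: x=-0.554, v=-0.882, θ=0.101, ω=0.341
apply F[23]=+7.470 → step 24: x=-0.570, v=-0.814, θ=0.107, ω=0.280
apply F[24]=+7.194 → step 25: x=-0.586, v=-0.750, θ=0.112, ω=0.225
apply F[25]=+6.908 → step 26: x=-0.601, v=-0.689, θ=0.116, ω=0.175
apply F[26]=+6.619 → step 27: x=-0.614, v=-0.631, θ=0.119, ω=0.131
apply F[27]=+6.329 → step 28: x=-0.626, v=-0.576, θ=0.121, ω=0.091
apply F[28]=+6.045 → step 29: x=-0.637, v=-0.525, θ=0.123, ω=0.056
apply F[29]=+5.766 → step 30: x=-0.647, v=-0.477, θ=0.123, ω=0.025
max |θ| = 0.276 ≤ 0.323 over all 31 states.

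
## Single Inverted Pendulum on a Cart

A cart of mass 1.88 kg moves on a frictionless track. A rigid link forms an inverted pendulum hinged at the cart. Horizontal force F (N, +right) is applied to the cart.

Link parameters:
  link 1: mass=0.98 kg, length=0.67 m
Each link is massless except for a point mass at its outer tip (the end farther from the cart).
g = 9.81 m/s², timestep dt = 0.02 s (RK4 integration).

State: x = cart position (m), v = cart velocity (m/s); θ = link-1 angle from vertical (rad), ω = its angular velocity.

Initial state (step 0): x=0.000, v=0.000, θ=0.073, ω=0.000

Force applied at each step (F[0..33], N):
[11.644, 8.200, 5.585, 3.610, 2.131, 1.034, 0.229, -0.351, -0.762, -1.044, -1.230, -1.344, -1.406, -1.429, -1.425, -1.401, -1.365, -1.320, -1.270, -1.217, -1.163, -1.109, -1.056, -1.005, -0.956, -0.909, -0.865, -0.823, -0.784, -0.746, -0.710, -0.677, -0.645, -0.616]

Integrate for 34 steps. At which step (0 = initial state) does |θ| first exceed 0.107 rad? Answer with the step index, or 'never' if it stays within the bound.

apply F[0]=+11.644 → step 1: x=0.001, v=0.116, θ=0.071, ω=-0.152
apply F[1]=+8.200 → step 2: x=0.004, v=0.196, θ=0.067, ω=-0.250
apply F[2]=+5.585 → step 3: x=0.009, v=0.249, θ=0.062, ω=-0.310
apply F[3]=+3.610 → step 4: x=0.014, v=0.281, θ=0.055, ω=-0.341
apply F[4]=+2.131 → step 5: x=0.020, v=0.299, θ=0.048, ω=-0.352
apply F[5]=+1.034 → step 6: x=0.026, v=0.305, θ=0.041, ω=-0.348
apply F[6]=+0.229 → step 7: x=0.032, v=0.304, θ=0.035, ω=-0.335
apply F[7]=-0.351 → step 8: x=0.038, v=0.297, θ=0.028, ω=-0.316
apply F[8]=-0.762 → step 9: x=0.044, v=0.286, θ=0.022, ω=-0.292
apply F[9]=-1.044 → step 10: x=0.049, v=0.273, θ=0.016, ω=-0.267
apply F[10]=-1.230 → step 11: x=0.055, v=0.259, θ=0.011, ω=-0.242
apply F[11]=-1.344 → step 12: x=0.060, v=0.243, θ=0.007, ω=-0.216
apply F[12]=-1.406 → step 13: x=0.064, v=0.228, θ=0.003, ω=-0.192
apply F[13]=-1.429 → step 14: x=0.069, v=0.213, θ=-0.001, ω=-0.169
apply F[14]=-1.425 → step 15: x=0.073, v=0.198, θ=-0.004, ω=-0.147
apply F[15]=-1.401 → step 16: x=0.077, v=0.183, θ=-0.007, ω=-0.127
apply F[16]=-1.365 → step 17: x=0.080, v=0.170, θ=-0.009, ω=-0.109
apply F[17]=-1.320 → step 18: x=0.084, v=0.157, θ=-0.011, ω=-0.093
apply F[18]=-1.270 → step 19: x=0.087, v=0.144, θ=-0.013, ω=-0.078
apply F[19]=-1.217 → step 20: x=0.089, v=0.133, θ=-0.014, ω=-0.065
apply F[20]=-1.163 → step 21: x=0.092, v=0.122, θ=-0.015, ω=-0.053
apply F[21]=-1.109 → step 22: x=0.094, v=0.112, θ=-0.016, ω=-0.042
apply F[22]=-1.056 → step 23: x=0.096, v=0.102, θ=-0.017, ω=-0.033
apply F[23]=-1.005 → step 24: x=0.098, v=0.093, θ=-0.018, ω=-0.025
apply F[24]=-0.956 → step 25: x=0.100, v=0.085, θ=-0.018, ω=-0.018
apply F[25]=-0.909 → step 26: x=0.102, v=0.077, θ=-0.018, ω=-0.012
apply F[26]=-0.865 → step 27: x=0.103, v=0.070, θ=-0.019, ω=-0.006
apply F[27]=-0.823 → step 28: x=0.105, v=0.063, θ=-0.019, ω=-0.001
apply F[28]=-0.784 → step 29: x=0.106, v=0.057, θ=-0.019, ω=0.003
apply F[29]=-0.746 → step 30: x=0.107, v=0.051, θ=-0.019, ω=0.006
apply F[30]=-0.710 → step 31: x=0.108, v=0.045, θ=-0.018, ω=0.009
apply F[31]=-0.677 → step 32: x=0.109, v=0.040, θ=-0.018, ω=0.012
apply F[32]=-0.645 → step 33: x=0.109, v=0.035, θ=-0.018, ω=0.014
apply F[33]=-0.616 → step 34: x=0.110, v=0.030, θ=-0.018, ω=0.016
max |θ| = 0.073 ≤ 0.107 over all 35 states.

Answer: never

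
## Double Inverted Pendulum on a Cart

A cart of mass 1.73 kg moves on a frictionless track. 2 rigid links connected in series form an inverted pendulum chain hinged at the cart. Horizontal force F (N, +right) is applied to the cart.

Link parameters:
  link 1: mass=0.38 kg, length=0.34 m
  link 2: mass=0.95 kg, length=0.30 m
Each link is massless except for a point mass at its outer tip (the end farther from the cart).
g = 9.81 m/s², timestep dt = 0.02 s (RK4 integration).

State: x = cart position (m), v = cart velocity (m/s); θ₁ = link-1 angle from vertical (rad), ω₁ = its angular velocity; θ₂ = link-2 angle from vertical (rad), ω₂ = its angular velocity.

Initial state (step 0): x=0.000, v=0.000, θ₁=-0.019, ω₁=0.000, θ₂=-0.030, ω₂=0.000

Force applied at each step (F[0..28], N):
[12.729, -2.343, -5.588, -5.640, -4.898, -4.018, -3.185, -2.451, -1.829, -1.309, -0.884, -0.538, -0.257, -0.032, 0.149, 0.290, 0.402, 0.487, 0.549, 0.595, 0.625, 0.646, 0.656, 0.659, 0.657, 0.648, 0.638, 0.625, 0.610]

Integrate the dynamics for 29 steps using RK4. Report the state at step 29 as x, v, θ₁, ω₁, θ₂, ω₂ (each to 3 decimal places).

apply F[0]=+12.729 → step 1: x=0.002, v=0.150, θ₁=-0.023, ω₁=-0.440, θ₂=-0.030, ω₂=-0.022
apply F[1]=-2.343 → step 2: x=0.004, v=0.127, θ₁=-0.032, ω₁=-0.384, θ₂=-0.031, ω₂=-0.028
apply F[2]=-5.588 → step 3: x=0.006, v=0.068, θ₁=-0.038, ω₁=-0.236, θ₂=-0.031, ω₂=-0.019
apply F[3]=-5.640 → step 4: x=0.007, v=0.009, θ₁=-0.041, ω₁=-0.097, θ₂=-0.031, ω₂=-0.000
apply F[4]=-4.898 → step 5: x=0.007, v=-0.042, θ₁=-0.042, ω₁=0.012, θ₂=-0.031, ω₂=0.024
apply F[5]=-4.018 → step 6: x=0.005, v=-0.082, θ₁=-0.041, ω₁=0.091, θ₂=-0.031, ω₂=0.048
apply F[6]=-3.185 → step 7: x=0.003, v=-0.112, θ₁=-0.039, ω₁=0.144, θ₂=-0.029, ω₂=0.071
apply F[7]=-2.451 → step 8: x=0.001, v=-0.135, θ₁=-0.035, ω₁=0.177, θ₂=-0.028, ω₂=0.090
apply F[8]=-1.829 → step 9: x=-0.002, v=-0.151, θ₁=-0.032, ω₁=0.196, θ₂=-0.026, ω₂=0.105
apply F[9]=-1.309 → step 10: x=-0.005, v=-0.162, θ₁=-0.028, ω₁=0.203, θ₂=-0.024, ω₂=0.117
apply F[10]=-0.884 → step 11: x=-0.008, v=-0.168, θ₁=-0.024, ω₁=0.202, θ₂=-0.021, ω₂=0.124
apply F[11]=-0.538 → step 12: x=-0.012, v=-0.171, θ₁=-0.020, ω₁=0.195, θ₂=-0.019, ω₂=0.128
apply F[12]=-0.257 → step 13: x=-0.015, v=-0.172, θ₁=-0.016, ω₁=0.186, θ₂=-0.016, ω₂=0.129
apply F[13]=-0.032 → step 14: x=-0.019, v=-0.170, θ₁=-0.012, ω₁=0.173, θ₂=-0.013, ω₂=0.128
apply F[14]=+0.149 → step 15: x=-0.022, v=-0.166, θ₁=-0.009, ω₁=0.160, θ₂=-0.011, ω₂=0.124
apply F[15]=+0.290 → step 16: x=-0.025, v=-0.162, θ₁=-0.006, ω₁=0.145, θ₂=-0.008, ω₂=0.119
apply F[16]=+0.402 → step 17: x=-0.028, v=-0.157, θ₁=-0.003, ω₁=0.131, θ₂=-0.006, ω₂=0.113
apply F[17]=+0.487 → step 18: x=-0.031, v=-0.151, θ₁=-0.001, ω₁=0.117, θ₂=-0.004, ω₂=0.106
apply F[18]=+0.549 → step 19: x=-0.034, v=-0.145, θ₁=0.002, ω₁=0.104, θ₂=-0.002, ω₂=0.098
apply F[19]=+0.595 → step 20: x=-0.037, v=-0.138, θ₁=0.003, ω₁=0.091, θ₂=-0.000, ω₂=0.090
apply F[20]=+0.625 → step 21: x=-0.040, v=-0.131, θ₁=0.005, ω₁=0.080, θ₂=0.002, ω₂=0.082
apply F[21]=+0.646 → step 22: x=-0.042, v=-0.125, θ₁=0.007, ω₁=0.069, θ₂=0.003, ω₂=0.074
apply F[22]=+0.656 → step 23: x=-0.045, v=-0.118, θ₁=0.008, ω₁=0.059, θ₂=0.005, ω₂=0.066
apply F[23]=+0.659 → step 24: x=-0.047, v=-0.112, θ₁=0.009, ω₁=0.050, θ₂=0.006, ω₂=0.058
apply F[24]=+0.657 → step 25: x=-0.049, v=-0.106, θ₁=0.010, ω₁=0.042, θ₂=0.007, ω₂=0.051
apply F[25]=+0.648 → step 26: x=-0.051, v=-0.100, θ₁=0.011, ω₁=0.035, θ₂=0.008, ω₂=0.045
apply F[26]=+0.638 → step 27: x=-0.053, v=-0.094, θ₁=0.011, ω₁=0.028, θ₂=0.009, ω₂=0.038
apply F[27]=+0.625 → step 28: x=-0.055, v=-0.089, θ₁=0.012, ω₁=0.022, θ₂=0.009, ω₂=0.033
apply F[28]=+0.610 → step 29: x=-0.057, v=-0.084, θ₁=0.012, ω₁=0.017, θ₂=0.010, ω₂=0.027

Answer: x=-0.057, v=-0.084, θ₁=0.012, ω₁=0.017, θ₂=0.010, ω₂=0.027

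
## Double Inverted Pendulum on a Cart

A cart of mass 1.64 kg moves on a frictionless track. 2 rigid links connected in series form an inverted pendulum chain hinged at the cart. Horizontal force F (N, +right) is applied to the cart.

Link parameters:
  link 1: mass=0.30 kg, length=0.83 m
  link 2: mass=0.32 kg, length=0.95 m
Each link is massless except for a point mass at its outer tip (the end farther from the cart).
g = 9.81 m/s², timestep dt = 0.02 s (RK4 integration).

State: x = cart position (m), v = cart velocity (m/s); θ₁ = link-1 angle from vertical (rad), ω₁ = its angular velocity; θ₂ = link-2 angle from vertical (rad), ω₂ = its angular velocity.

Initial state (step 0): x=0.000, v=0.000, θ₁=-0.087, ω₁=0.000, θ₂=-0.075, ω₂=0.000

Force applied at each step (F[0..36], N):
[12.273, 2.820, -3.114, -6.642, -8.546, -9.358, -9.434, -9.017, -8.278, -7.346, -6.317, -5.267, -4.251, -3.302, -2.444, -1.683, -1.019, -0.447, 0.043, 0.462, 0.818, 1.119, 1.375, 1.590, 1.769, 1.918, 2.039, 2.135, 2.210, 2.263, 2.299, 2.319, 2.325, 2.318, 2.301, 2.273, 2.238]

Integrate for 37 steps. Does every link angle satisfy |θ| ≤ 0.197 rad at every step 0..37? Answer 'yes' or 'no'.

Answer: yes

Derivation:
apply F[0]=+12.273 → step 1: x=0.002, v=0.156, θ₁=-0.089, ω₁=-0.211, θ₂=-0.075, ω₂=0.005
apply F[1]=+2.820 → step 2: x=0.005, v=0.197, θ₁=-0.094, ω₁=-0.285, θ₂=-0.075, ω₂=0.012
apply F[2]=-3.114 → step 3: x=0.009, v=0.166, θ₁=-0.100, ω₁=-0.277, θ₂=-0.074, ω₂=0.021
apply F[3]=-6.642 → step 4: x=0.011, v=0.093, θ₁=-0.105, ω₁=-0.221, θ₂=-0.074, ω₂=0.034
apply F[4]=-8.546 → step 5: x=0.012, v=-0.003, θ₁=-0.108, ω₁=-0.139, θ₂=-0.073, ω₂=0.048
apply F[5]=-9.358 → step 6: x=0.011, v=-0.109, θ₁=-0.110, ω₁=-0.048, θ₂=-0.072, ω₂=0.065
apply F[6]=-9.434 → step 7: x=0.008, v=-0.215, θ₁=-0.110, ω₁=0.043, θ₂=-0.070, ω₂=0.082
apply F[7]=-9.017 → step 8: x=0.002, v=-0.317, θ₁=-0.108, ω₁=0.128, θ₂=-0.069, ω₂=0.100
apply F[8]=-8.278 → step 9: x=-0.005, v=-0.410, θ₁=-0.105, ω₁=0.203, θ₂=-0.066, ω₂=0.118
apply F[9]=-7.346 → step 10: x=-0.014, v=-0.491, θ₁=-0.100, ω₁=0.267, θ₂=-0.064, ω₂=0.134
apply F[10]=-6.317 → step 11: x=-0.024, v=-0.561, θ₁=-0.095, ω₁=0.319, θ₂=-0.061, ω₂=0.149
apply F[11]=-5.267 → step 12: x=-0.036, v=-0.618, θ₁=-0.088, ω₁=0.358, θ₂=-0.058, ω₂=0.163
apply F[12]=-4.251 → step 13: x=-0.049, v=-0.664, θ₁=-0.080, ω₁=0.386, θ₂=-0.055, ω₂=0.175
apply F[13]=-3.302 → step 14: x=-0.063, v=-0.699, θ₁=-0.072, ω₁=0.404, θ₂=-0.051, ω₂=0.185
apply F[14]=-2.444 → step 15: x=-0.077, v=-0.723, θ₁=-0.064, ω₁=0.412, θ₂=-0.047, ω₂=0.193
apply F[15]=-1.683 → step 16: x=-0.091, v=-0.740, θ₁=-0.056, ω₁=0.414, θ₂=-0.043, ω₂=0.200
apply F[16]=-1.019 → step 17: x=-0.106, v=-0.748, θ₁=-0.048, ω₁=0.409, θ₂=-0.039, ω₂=0.204
apply F[17]=-0.447 → step 18: x=-0.121, v=-0.750, θ₁=-0.040, ω₁=0.400, θ₂=-0.035, ω₂=0.207
apply F[18]=+0.043 → step 19: x=-0.136, v=-0.747, θ₁=-0.032, ω₁=0.387, θ₂=-0.031, ω₂=0.208
apply F[19]=+0.462 → step 20: x=-0.151, v=-0.740, θ₁=-0.024, ω₁=0.372, θ₂=-0.027, ω₂=0.208
apply F[20]=+0.818 → step 21: x=-0.166, v=-0.728, θ₁=-0.017, ω₁=0.354, θ₂=-0.023, ω₂=0.206
apply F[21]=+1.119 → step 22: x=-0.180, v=-0.713, θ₁=-0.010, ω₁=0.335, θ₂=-0.019, ω₂=0.203
apply F[22]=+1.375 → step 23: x=-0.194, v=-0.696, θ₁=-0.004, ω₁=0.315, θ₂=-0.015, ω₂=0.199
apply F[23]=+1.590 → step 24: x=-0.208, v=-0.677, θ₁=0.002, ω₁=0.294, θ₂=-0.011, ω₂=0.194
apply F[24]=+1.769 → step 25: x=-0.221, v=-0.656, θ₁=0.008, ω₁=0.273, θ₂=-0.007, ω₂=0.188
apply F[25]=+1.918 → step 26: x=-0.234, v=-0.633, θ₁=0.013, ω₁=0.253, θ₂=-0.003, ω₂=0.181
apply F[26]=+2.039 → step 27: x=-0.247, v=-0.609, θ₁=0.018, ω₁=0.232, θ₂=0.000, ω₂=0.174
apply F[27]=+2.135 → step 28: x=-0.259, v=-0.585, θ₁=0.023, ω₁=0.212, θ₂=0.004, ω₂=0.166
apply F[28]=+2.210 → step 29: x=-0.270, v=-0.560, θ₁=0.027, ω₁=0.192, θ₂=0.007, ω₂=0.158
apply F[29]=+2.263 → step 30: x=-0.281, v=-0.534, θ₁=0.030, ω₁=0.173, θ₂=0.010, ω₂=0.150
apply F[30]=+2.299 → step 31: x=-0.291, v=-0.508, θ₁=0.034, ω₁=0.155, θ₂=0.013, ω₂=0.141
apply F[31]=+2.319 → step 32: x=-0.301, v=-0.483, θ₁=0.036, ω₁=0.138, θ₂=0.016, ω₂=0.132
apply F[32]=+2.325 → step 33: x=-0.311, v=-0.457, θ₁=0.039, ω₁=0.121, θ₂=0.018, ω₂=0.123
apply F[33]=+2.318 → step 34: x=-0.320, v=-0.432, θ₁=0.041, ω₁=0.105, θ₂=0.021, ω₂=0.114
apply F[34]=+2.301 → step 35: x=-0.328, v=-0.407, θ₁=0.043, ω₁=0.090, θ₂=0.023, ω₂=0.105
apply F[35]=+2.273 → step 36: x=-0.336, v=-0.383, θ₁=0.045, ω₁=0.077, θ₂=0.025, ω₂=0.097
apply F[36]=+2.238 → step 37: x=-0.343, v=-0.359, θ₁=0.046, ω₁=0.064, θ₂=0.027, ω₂=0.088
Max |angle| over trajectory = 0.110 rad; bound = 0.197 → within bound.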